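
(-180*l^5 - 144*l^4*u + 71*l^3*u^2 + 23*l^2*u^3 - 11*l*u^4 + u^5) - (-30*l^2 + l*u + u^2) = -180*l^5 - 144*l^4*u + 71*l^3*u^2 + 23*l^2*u^3 + 30*l^2 - 11*l*u^4 - l*u + u^5 - u^2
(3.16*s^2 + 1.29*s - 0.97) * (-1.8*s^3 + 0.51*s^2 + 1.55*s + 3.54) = -5.688*s^5 - 0.7104*s^4 + 7.3019*s^3 + 12.6912*s^2 + 3.0631*s - 3.4338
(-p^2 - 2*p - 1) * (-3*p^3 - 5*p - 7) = 3*p^5 + 6*p^4 + 8*p^3 + 17*p^2 + 19*p + 7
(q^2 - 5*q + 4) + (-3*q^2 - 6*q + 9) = -2*q^2 - 11*q + 13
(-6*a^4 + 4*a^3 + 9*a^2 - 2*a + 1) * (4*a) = -24*a^5 + 16*a^4 + 36*a^3 - 8*a^2 + 4*a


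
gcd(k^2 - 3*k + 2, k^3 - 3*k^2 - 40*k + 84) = k - 2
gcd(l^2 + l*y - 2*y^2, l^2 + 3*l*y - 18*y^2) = 1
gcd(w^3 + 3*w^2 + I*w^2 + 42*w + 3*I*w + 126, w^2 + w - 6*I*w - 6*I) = w - 6*I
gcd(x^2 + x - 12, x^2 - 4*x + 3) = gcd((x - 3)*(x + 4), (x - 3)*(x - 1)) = x - 3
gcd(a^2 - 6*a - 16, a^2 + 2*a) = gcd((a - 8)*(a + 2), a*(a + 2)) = a + 2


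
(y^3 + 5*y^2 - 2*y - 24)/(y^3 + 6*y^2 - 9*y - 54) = (y^2 + 2*y - 8)/(y^2 + 3*y - 18)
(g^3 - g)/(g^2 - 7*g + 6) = g*(g + 1)/(g - 6)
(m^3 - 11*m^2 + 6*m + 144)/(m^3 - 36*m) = (m^2 - 5*m - 24)/(m*(m + 6))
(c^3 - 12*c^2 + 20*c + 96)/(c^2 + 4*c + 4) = (c^2 - 14*c + 48)/(c + 2)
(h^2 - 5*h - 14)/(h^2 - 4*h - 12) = (h - 7)/(h - 6)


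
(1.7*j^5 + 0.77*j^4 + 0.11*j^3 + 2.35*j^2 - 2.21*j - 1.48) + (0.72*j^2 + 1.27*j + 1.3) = 1.7*j^5 + 0.77*j^4 + 0.11*j^3 + 3.07*j^2 - 0.94*j - 0.18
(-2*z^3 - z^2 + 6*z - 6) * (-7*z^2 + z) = 14*z^5 + 5*z^4 - 43*z^3 + 48*z^2 - 6*z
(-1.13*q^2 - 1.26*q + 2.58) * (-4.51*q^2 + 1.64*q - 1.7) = 5.0963*q^4 + 3.8294*q^3 - 11.7812*q^2 + 6.3732*q - 4.386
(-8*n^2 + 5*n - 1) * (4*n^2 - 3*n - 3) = -32*n^4 + 44*n^3 + 5*n^2 - 12*n + 3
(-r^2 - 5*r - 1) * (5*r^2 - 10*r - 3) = -5*r^4 - 15*r^3 + 48*r^2 + 25*r + 3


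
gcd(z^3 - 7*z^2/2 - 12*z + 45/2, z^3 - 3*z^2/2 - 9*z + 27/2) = z^2 + 3*z/2 - 9/2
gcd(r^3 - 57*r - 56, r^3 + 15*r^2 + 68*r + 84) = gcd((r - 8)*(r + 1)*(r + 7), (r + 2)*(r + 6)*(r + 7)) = r + 7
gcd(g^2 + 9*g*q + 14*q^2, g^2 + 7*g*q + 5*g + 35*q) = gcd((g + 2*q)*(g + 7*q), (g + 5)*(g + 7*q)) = g + 7*q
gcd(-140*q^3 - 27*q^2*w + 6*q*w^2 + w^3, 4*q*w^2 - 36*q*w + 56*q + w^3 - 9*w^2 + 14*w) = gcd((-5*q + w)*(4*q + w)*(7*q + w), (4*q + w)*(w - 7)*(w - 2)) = 4*q + w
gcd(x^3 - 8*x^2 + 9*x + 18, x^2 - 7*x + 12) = x - 3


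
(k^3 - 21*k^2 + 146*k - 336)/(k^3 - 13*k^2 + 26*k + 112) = (k - 6)/(k + 2)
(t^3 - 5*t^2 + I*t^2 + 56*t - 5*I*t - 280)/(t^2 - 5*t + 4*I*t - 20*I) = (t^2 + I*t + 56)/(t + 4*I)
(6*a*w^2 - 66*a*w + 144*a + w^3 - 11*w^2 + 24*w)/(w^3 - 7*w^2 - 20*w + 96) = (6*a + w)/(w + 4)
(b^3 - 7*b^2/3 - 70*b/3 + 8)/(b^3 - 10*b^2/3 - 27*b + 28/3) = (b - 6)/(b - 7)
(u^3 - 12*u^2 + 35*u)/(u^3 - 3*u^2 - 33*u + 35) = u*(u - 5)/(u^2 + 4*u - 5)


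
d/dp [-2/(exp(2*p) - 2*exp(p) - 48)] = 4*(exp(p) - 1)*exp(p)/(-exp(2*p) + 2*exp(p) + 48)^2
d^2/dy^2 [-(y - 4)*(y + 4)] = -2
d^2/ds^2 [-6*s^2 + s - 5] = -12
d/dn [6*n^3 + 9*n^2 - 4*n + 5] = 18*n^2 + 18*n - 4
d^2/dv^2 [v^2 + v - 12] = 2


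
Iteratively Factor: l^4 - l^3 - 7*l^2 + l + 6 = (l + 2)*(l^3 - 3*l^2 - l + 3) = (l + 1)*(l + 2)*(l^2 - 4*l + 3) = (l - 1)*(l + 1)*(l + 2)*(l - 3)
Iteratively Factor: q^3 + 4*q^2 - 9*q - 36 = (q + 3)*(q^2 + q - 12) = (q - 3)*(q + 3)*(q + 4)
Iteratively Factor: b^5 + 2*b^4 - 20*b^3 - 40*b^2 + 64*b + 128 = (b + 2)*(b^4 - 20*b^2 + 64) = (b + 2)^2*(b^3 - 2*b^2 - 16*b + 32) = (b - 4)*(b + 2)^2*(b^2 + 2*b - 8) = (b - 4)*(b + 2)^2*(b + 4)*(b - 2)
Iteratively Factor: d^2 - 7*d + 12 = (d - 4)*(d - 3)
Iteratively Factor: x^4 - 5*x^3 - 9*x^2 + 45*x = (x - 5)*(x^3 - 9*x) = x*(x - 5)*(x^2 - 9) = x*(x - 5)*(x - 3)*(x + 3)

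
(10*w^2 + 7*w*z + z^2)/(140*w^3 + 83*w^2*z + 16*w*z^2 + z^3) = (2*w + z)/(28*w^2 + 11*w*z + z^2)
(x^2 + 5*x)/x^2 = (x + 5)/x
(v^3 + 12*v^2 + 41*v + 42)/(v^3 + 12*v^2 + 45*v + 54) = (v^2 + 9*v + 14)/(v^2 + 9*v + 18)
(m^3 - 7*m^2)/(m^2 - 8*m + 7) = m^2/(m - 1)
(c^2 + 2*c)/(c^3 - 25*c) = (c + 2)/(c^2 - 25)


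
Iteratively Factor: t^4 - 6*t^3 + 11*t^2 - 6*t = (t)*(t^3 - 6*t^2 + 11*t - 6) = t*(t - 1)*(t^2 - 5*t + 6) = t*(t - 2)*(t - 1)*(t - 3)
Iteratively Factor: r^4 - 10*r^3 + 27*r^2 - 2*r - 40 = (r + 1)*(r^3 - 11*r^2 + 38*r - 40) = (r - 4)*(r + 1)*(r^2 - 7*r + 10) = (r - 4)*(r - 2)*(r + 1)*(r - 5)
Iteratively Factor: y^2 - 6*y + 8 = (y - 2)*(y - 4)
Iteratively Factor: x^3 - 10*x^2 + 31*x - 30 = (x - 2)*(x^2 - 8*x + 15) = (x - 5)*(x - 2)*(x - 3)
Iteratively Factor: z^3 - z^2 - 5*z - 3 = (z + 1)*(z^2 - 2*z - 3) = (z + 1)^2*(z - 3)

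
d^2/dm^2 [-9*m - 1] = 0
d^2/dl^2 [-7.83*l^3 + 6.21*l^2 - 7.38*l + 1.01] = 12.42 - 46.98*l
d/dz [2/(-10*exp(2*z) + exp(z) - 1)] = (40*exp(z) - 2)*exp(z)/(10*exp(2*z) - exp(z) + 1)^2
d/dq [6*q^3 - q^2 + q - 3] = 18*q^2 - 2*q + 1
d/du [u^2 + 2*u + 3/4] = 2*u + 2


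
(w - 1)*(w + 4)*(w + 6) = w^3 + 9*w^2 + 14*w - 24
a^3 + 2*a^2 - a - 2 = (a - 1)*(a + 1)*(a + 2)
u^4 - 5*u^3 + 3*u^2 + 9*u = u*(u - 3)^2*(u + 1)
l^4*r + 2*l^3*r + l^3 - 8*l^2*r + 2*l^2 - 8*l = l*(l - 2)*(l + 4)*(l*r + 1)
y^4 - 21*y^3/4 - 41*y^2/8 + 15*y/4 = y*(y - 6)*(y - 1/2)*(y + 5/4)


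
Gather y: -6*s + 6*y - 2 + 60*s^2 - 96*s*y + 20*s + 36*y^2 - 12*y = 60*s^2 + 14*s + 36*y^2 + y*(-96*s - 6) - 2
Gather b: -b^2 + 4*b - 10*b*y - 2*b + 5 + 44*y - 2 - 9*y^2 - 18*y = -b^2 + b*(2 - 10*y) - 9*y^2 + 26*y + 3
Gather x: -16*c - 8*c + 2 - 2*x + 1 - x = -24*c - 3*x + 3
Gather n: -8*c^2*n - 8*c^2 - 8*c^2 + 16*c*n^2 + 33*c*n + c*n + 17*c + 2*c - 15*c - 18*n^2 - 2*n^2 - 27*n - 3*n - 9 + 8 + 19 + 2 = -16*c^2 + 4*c + n^2*(16*c - 20) + n*(-8*c^2 + 34*c - 30) + 20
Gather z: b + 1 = b + 1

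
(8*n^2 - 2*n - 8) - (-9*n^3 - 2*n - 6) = 9*n^3 + 8*n^2 - 2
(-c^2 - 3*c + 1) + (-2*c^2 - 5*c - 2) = -3*c^2 - 8*c - 1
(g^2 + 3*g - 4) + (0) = g^2 + 3*g - 4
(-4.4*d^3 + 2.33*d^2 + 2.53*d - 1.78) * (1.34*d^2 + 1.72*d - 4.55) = -5.896*d^5 - 4.4458*d^4 + 27.4178*d^3 - 8.6351*d^2 - 14.5731*d + 8.099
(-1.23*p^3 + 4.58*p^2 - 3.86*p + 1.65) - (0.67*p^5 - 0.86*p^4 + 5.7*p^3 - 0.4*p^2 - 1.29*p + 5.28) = -0.67*p^5 + 0.86*p^4 - 6.93*p^3 + 4.98*p^2 - 2.57*p - 3.63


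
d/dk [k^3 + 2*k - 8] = 3*k^2 + 2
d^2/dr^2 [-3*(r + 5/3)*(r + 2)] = -6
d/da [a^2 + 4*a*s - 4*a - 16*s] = 2*a + 4*s - 4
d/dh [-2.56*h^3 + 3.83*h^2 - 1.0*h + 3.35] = -7.68*h^2 + 7.66*h - 1.0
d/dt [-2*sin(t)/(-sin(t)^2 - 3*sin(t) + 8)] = 2*(cos(t)^2 - 9)*cos(t)/(sin(t)^2 + 3*sin(t) - 8)^2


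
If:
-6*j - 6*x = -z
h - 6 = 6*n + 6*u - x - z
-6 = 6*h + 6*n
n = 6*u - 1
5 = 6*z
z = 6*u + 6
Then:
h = 31/6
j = 1523/36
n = -37/6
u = -31/36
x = -253/6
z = 5/6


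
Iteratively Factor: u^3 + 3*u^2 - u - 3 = (u + 1)*(u^2 + 2*u - 3) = (u + 1)*(u + 3)*(u - 1)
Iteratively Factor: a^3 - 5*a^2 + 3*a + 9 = (a - 3)*(a^2 - 2*a - 3) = (a - 3)*(a + 1)*(a - 3)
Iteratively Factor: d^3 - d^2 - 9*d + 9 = (d - 1)*(d^2 - 9) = (d - 1)*(d + 3)*(d - 3)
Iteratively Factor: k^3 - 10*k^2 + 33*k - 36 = (k - 4)*(k^2 - 6*k + 9) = (k - 4)*(k - 3)*(k - 3)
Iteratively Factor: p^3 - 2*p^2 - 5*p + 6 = (p - 1)*(p^2 - p - 6) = (p - 1)*(p + 2)*(p - 3)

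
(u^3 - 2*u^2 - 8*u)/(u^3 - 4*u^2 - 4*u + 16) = u/(u - 2)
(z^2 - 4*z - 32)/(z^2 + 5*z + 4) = (z - 8)/(z + 1)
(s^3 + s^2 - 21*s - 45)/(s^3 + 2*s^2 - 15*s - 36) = (s - 5)/(s - 4)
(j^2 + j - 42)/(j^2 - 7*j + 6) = (j + 7)/(j - 1)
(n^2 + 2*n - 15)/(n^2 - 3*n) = (n + 5)/n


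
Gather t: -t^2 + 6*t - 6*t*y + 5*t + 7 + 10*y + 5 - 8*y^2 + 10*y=-t^2 + t*(11 - 6*y) - 8*y^2 + 20*y + 12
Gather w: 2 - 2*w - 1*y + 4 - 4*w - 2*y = -6*w - 3*y + 6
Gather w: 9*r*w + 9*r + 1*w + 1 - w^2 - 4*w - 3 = 9*r - w^2 + w*(9*r - 3) - 2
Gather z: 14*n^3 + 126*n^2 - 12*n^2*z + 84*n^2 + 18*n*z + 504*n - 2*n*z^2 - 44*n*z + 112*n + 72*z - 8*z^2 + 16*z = 14*n^3 + 210*n^2 + 616*n + z^2*(-2*n - 8) + z*(-12*n^2 - 26*n + 88)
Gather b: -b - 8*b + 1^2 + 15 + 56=72 - 9*b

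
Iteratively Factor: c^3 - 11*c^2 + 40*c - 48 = (c - 4)*(c^2 - 7*c + 12) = (c - 4)*(c - 3)*(c - 4)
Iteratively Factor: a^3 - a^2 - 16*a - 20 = (a + 2)*(a^2 - 3*a - 10) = (a - 5)*(a + 2)*(a + 2)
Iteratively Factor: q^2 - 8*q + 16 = (q - 4)*(q - 4)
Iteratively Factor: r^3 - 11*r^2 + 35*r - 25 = (r - 5)*(r^2 - 6*r + 5) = (r - 5)*(r - 1)*(r - 5)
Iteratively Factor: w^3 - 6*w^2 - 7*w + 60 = (w + 3)*(w^2 - 9*w + 20) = (w - 4)*(w + 3)*(w - 5)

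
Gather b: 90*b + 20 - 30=90*b - 10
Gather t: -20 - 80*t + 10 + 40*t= -40*t - 10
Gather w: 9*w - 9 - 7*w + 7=2*w - 2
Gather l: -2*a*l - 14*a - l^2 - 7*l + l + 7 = -14*a - l^2 + l*(-2*a - 6) + 7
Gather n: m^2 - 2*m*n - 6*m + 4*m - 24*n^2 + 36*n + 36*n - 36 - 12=m^2 - 2*m - 24*n^2 + n*(72 - 2*m) - 48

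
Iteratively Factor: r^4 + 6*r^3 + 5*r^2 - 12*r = (r + 4)*(r^3 + 2*r^2 - 3*r) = r*(r + 4)*(r^2 + 2*r - 3) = r*(r + 3)*(r + 4)*(r - 1)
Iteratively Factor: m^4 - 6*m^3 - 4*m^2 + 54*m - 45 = (m + 3)*(m^3 - 9*m^2 + 23*m - 15) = (m - 3)*(m + 3)*(m^2 - 6*m + 5) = (m - 3)*(m - 1)*(m + 3)*(m - 5)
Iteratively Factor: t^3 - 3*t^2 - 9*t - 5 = (t + 1)*(t^2 - 4*t - 5) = (t - 5)*(t + 1)*(t + 1)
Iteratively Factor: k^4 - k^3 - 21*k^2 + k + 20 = (k - 1)*(k^3 - 21*k - 20) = (k - 1)*(k + 1)*(k^2 - k - 20) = (k - 5)*(k - 1)*(k + 1)*(k + 4)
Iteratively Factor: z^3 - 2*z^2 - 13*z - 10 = (z + 2)*(z^2 - 4*z - 5) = (z + 1)*(z + 2)*(z - 5)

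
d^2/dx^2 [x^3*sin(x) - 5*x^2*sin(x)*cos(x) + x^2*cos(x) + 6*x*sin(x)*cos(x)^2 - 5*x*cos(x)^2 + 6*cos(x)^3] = -x^3*sin(x) + 10*x^2*sin(2*x) + 5*x^2*cos(x) + x*sin(x)/2 - 27*x*sin(3*x)/2 - 10*x*cos(2*x) + 5*sin(2*x) + cos(x)/2 - 9*cos(3*x)/2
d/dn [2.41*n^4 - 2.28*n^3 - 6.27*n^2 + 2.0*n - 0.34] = 9.64*n^3 - 6.84*n^2 - 12.54*n + 2.0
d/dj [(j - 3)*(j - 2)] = 2*j - 5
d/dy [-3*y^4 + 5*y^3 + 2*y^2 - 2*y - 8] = -12*y^3 + 15*y^2 + 4*y - 2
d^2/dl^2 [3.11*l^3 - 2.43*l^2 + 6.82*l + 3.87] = 18.66*l - 4.86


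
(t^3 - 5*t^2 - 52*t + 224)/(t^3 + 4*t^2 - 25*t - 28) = (t - 8)/(t + 1)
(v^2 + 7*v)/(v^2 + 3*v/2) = 2*(v + 7)/(2*v + 3)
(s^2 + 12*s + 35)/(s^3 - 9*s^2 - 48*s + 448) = (s + 5)/(s^2 - 16*s + 64)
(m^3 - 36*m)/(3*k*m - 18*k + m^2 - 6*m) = m*(m + 6)/(3*k + m)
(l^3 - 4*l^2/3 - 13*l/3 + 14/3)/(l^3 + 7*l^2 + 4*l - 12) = (l - 7/3)/(l + 6)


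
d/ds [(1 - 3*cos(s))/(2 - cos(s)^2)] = (3*cos(s)^2 - 2*cos(s) + 6)*sin(s)/(sin(s)^2 + 1)^2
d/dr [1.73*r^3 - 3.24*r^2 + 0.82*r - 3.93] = 5.19*r^2 - 6.48*r + 0.82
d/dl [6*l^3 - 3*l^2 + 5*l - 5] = 18*l^2 - 6*l + 5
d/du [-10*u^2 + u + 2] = 1 - 20*u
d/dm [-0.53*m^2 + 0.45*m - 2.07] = 0.45 - 1.06*m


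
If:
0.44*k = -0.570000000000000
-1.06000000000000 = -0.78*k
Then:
No Solution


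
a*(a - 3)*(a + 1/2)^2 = a^4 - 2*a^3 - 11*a^2/4 - 3*a/4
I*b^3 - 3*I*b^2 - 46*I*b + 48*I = (b - 8)*(b + 6)*(I*b - I)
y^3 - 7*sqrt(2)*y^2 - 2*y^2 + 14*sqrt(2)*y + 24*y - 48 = (y - 2)*(y - 4*sqrt(2))*(y - 3*sqrt(2))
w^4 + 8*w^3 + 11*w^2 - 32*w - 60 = (w - 2)*(w + 2)*(w + 3)*(w + 5)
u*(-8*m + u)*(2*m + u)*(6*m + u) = -96*m^3*u - 52*m^2*u^2 + u^4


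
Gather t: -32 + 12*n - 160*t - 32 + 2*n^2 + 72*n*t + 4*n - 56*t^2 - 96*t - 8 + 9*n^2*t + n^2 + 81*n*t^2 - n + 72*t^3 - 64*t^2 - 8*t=3*n^2 + 15*n + 72*t^3 + t^2*(81*n - 120) + t*(9*n^2 + 72*n - 264) - 72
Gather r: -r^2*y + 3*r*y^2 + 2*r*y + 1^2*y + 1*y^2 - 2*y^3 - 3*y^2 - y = -r^2*y + r*(3*y^2 + 2*y) - 2*y^3 - 2*y^2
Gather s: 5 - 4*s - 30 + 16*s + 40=12*s + 15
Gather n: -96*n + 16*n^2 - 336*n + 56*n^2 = 72*n^2 - 432*n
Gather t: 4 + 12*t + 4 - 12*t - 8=0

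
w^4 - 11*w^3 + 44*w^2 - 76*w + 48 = (w - 4)*(w - 3)*(w - 2)^2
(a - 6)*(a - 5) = a^2 - 11*a + 30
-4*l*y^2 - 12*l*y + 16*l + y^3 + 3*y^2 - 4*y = (-4*l + y)*(y - 1)*(y + 4)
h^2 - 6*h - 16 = (h - 8)*(h + 2)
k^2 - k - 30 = (k - 6)*(k + 5)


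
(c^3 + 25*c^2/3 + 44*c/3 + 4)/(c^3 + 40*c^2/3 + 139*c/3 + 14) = (c + 2)/(c + 7)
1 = 1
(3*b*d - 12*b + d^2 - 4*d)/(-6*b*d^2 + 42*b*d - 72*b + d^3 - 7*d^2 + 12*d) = (-3*b - d)/(6*b*d - 18*b - d^2 + 3*d)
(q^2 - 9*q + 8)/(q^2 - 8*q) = (q - 1)/q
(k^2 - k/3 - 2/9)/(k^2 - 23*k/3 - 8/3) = (k - 2/3)/(k - 8)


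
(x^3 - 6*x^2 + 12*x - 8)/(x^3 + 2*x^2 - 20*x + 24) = (x - 2)/(x + 6)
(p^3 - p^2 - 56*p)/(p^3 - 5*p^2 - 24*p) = (p + 7)/(p + 3)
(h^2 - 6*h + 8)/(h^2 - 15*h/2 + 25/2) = 2*(h^2 - 6*h + 8)/(2*h^2 - 15*h + 25)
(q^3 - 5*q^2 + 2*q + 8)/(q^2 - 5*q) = (q^3 - 5*q^2 + 2*q + 8)/(q*(q - 5))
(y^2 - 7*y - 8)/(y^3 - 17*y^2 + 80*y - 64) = (y + 1)/(y^2 - 9*y + 8)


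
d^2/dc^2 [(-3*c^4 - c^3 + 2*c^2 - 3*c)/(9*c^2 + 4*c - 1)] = 2*(-243*c^6 - 324*c^5 - 63*c^4 - 244*c^3 + 48*c^2 - 84*c - 10)/(729*c^6 + 972*c^5 + 189*c^4 - 152*c^3 - 21*c^2 + 12*c - 1)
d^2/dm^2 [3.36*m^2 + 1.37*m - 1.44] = 6.72000000000000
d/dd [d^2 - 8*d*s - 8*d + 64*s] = 2*d - 8*s - 8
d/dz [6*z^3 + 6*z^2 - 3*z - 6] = 18*z^2 + 12*z - 3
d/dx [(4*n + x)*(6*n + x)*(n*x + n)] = n*(24*n^2 + 20*n*x + 10*n + 3*x^2 + 2*x)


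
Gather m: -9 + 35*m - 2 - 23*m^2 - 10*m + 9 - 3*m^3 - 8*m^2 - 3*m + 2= -3*m^3 - 31*m^2 + 22*m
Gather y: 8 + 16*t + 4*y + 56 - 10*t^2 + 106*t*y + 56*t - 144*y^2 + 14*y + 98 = -10*t^2 + 72*t - 144*y^2 + y*(106*t + 18) + 162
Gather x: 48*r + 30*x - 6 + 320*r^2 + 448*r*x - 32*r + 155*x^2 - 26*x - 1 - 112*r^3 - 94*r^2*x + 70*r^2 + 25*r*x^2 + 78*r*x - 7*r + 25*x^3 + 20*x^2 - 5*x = -112*r^3 + 390*r^2 + 9*r + 25*x^3 + x^2*(25*r + 175) + x*(-94*r^2 + 526*r - 1) - 7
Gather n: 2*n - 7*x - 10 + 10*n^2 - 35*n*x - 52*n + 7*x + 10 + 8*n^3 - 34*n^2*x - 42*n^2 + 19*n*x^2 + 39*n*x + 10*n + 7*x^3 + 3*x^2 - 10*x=8*n^3 + n^2*(-34*x - 32) + n*(19*x^2 + 4*x - 40) + 7*x^3 + 3*x^2 - 10*x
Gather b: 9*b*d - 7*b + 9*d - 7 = b*(9*d - 7) + 9*d - 7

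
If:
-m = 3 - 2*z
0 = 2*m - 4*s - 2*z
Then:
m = 2*z - 3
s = z/2 - 3/2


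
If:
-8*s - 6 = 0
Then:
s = -3/4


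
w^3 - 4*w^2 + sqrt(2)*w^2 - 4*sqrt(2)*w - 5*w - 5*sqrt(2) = (w - 5)*(w + 1)*(w + sqrt(2))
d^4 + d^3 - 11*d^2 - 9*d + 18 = (d - 3)*(d - 1)*(d + 2)*(d + 3)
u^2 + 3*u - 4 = (u - 1)*(u + 4)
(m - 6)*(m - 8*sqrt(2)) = m^2 - 8*sqrt(2)*m - 6*m + 48*sqrt(2)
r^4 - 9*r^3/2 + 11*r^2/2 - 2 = (r - 2)^2*(r - 1)*(r + 1/2)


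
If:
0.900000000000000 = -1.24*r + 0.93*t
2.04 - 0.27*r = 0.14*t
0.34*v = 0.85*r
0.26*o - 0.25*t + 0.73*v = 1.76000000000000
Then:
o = -16.23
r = 4.17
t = 6.53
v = 10.43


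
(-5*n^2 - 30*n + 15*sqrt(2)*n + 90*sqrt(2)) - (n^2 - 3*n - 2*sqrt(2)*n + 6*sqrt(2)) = -6*n^2 - 27*n + 17*sqrt(2)*n + 84*sqrt(2)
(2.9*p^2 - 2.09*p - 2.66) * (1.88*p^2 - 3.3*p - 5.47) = 5.452*p^4 - 13.4992*p^3 - 13.9668*p^2 + 20.2103*p + 14.5502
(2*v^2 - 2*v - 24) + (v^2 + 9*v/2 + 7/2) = 3*v^2 + 5*v/2 - 41/2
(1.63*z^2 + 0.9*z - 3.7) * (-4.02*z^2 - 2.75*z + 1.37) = -6.5526*z^4 - 8.1005*z^3 + 14.6321*z^2 + 11.408*z - 5.069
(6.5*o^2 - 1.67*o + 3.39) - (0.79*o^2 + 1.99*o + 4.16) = 5.71*o^2 - 3.66*o - 0.77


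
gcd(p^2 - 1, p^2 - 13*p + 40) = 1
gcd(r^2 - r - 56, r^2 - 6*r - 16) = r - 8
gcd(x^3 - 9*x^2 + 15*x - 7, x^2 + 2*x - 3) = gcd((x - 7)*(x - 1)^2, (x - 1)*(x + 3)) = x - 1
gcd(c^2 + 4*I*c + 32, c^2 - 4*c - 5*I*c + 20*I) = 1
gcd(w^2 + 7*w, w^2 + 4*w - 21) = w + 7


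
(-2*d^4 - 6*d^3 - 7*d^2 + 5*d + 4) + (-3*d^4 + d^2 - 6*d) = -5*d^4 - 6*d^3 - 6*d^2 - d + 4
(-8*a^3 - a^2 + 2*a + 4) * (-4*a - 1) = 32*a^4 + 12*a^3 - 7*a^2 - 18*a - 4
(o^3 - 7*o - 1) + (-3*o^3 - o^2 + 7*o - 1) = -2*o^3 - o^2 - 2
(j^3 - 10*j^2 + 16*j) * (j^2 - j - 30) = j^5 - 11*j^4 - 4*j^3 + 284*j^2 - 480*j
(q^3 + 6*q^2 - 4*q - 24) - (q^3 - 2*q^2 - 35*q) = 8*q^2 + 31*q - 24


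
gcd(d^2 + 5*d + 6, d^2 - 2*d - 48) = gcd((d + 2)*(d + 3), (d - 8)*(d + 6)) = 1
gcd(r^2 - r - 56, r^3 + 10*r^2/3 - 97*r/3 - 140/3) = r + 7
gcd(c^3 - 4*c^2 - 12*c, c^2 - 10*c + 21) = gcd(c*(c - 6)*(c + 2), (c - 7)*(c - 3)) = 1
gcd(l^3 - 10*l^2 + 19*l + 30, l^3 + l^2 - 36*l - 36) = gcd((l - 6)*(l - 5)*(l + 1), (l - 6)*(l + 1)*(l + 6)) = l^2 - 5*l - 6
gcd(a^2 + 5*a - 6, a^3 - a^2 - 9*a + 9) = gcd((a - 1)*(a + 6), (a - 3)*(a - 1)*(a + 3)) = a - 1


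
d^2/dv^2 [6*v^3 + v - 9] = 36*v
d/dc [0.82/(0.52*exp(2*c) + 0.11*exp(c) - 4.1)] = (-0.8528*exp(c) - 0.0902)*exp(c)/(0.52*exp(2*c) + 0.11*exp(c) - 4.1)^2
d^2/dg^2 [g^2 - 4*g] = 2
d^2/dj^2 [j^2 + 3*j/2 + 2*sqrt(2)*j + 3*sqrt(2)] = 2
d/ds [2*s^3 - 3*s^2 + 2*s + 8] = 6*s^2 - 6*s + 2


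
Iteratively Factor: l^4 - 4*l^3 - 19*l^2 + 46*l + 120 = (l - 5)*(l^3 + l^2 - 14*l - 24) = (l - 5)*(l - 4)*(l^2 + 5*l + 6) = (l - 5)*(l - 4)*(l + 2)*(l + 3)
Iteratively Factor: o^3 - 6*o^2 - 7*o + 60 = (o - 5)*(o^2 - o - 12) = (o - 5)*(o - 4)*(o + 3)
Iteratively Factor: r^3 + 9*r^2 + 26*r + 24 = (r + 2)*(r^2 + 7*r + 12) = (r + 2)*(r + 3)*(r + 4)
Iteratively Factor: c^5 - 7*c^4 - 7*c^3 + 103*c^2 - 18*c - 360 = (c - 3)*(c^4 - 4*c^3 - 19*c^2 + 46*c + 120) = (c - 5)*(c - 3)*(c^3 + c^2 - 14*c - 24) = (c - 5)*(c - 3)*(c + 2)*(c^2 - c - 12) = (c - 5)*(c - 4)*(c - 3)*(c + 2)*(c + 3)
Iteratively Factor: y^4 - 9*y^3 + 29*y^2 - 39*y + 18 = (y - 3)*(y^3 - 6*y^2 + 11*y - 6) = (y - 3)^2*(y^2 - 3*y + 2) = (y - 3)^2*(y - 2)*(y - 1)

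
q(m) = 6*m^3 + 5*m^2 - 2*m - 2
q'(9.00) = 1546.00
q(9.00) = 4759.00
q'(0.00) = -2.00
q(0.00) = -2.00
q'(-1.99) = 49.38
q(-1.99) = -25.50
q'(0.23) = 1.25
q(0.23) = -2.12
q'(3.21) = 215.57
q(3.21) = 241.56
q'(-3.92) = 235.40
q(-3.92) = -278.75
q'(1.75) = 70.62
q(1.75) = 41.97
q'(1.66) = 64.20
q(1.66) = 35.90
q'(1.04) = 27.87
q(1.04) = 8.08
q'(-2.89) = 119.44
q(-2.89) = -99.28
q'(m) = 18*m^2 + 10*m - 2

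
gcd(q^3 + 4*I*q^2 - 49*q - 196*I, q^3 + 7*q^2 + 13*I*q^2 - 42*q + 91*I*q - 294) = q + 7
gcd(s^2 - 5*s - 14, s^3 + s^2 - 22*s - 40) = s + 2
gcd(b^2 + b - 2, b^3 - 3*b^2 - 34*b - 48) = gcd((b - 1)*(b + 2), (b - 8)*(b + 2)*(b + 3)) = b + 2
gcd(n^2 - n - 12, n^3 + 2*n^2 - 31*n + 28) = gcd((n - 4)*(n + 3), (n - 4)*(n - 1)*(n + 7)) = n - 4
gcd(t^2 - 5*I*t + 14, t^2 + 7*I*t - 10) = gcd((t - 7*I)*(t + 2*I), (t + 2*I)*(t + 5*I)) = t + 2*I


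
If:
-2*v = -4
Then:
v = 2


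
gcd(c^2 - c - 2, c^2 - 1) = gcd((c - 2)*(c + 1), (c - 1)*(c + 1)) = c + 1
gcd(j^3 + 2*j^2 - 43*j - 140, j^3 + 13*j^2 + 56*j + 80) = j^2 + 9*j + 20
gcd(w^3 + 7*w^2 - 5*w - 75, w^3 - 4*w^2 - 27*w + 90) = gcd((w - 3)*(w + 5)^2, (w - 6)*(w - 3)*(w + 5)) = w^2 + 2*w - 15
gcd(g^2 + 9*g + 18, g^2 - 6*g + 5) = 1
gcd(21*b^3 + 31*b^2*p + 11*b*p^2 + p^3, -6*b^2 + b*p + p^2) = 3*b + p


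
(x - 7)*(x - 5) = x^2 - 12*x + 35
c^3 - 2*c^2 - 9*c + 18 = (c - 3)*(c - 2)*(c + 3)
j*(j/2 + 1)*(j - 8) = j^3/2 - 3*j^2 - 8*j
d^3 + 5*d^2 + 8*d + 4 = (d + 1)*(d + 2)^2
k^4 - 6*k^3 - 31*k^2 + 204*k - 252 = (k - 7)*(k - 3)*(k - 2)*(k + 6)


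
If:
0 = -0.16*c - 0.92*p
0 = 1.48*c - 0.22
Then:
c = 0.15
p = -0.03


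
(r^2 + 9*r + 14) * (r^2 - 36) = r^4 + 9*r^3 - 22*r^2 - 324*r - 504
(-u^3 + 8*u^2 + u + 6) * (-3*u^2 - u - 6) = 3*u^5 - 23*u^4 - 5*u^3 - 67*u^2 - 12*u - 36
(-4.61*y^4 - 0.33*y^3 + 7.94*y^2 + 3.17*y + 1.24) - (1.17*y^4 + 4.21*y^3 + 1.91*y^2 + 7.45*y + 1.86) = -5.78*y^4 - 4.54*y^3 + 6.03*y^2 - 4.28*y - 0.62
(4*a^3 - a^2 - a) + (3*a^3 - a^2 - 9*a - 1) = 7*a^3 - 2*a^2 - 10*a - 1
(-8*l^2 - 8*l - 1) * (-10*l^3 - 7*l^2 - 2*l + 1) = 80*l^5 + 136*l^4 + 82*l^3 + 15*l^2 - 6*l - 1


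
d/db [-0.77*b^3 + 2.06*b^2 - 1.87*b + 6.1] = -2.31*b^2 + 4.12*b - 1.87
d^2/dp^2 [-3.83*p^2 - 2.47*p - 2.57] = -7.66000000000000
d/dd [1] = 0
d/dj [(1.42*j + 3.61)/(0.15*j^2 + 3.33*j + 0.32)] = (0.213*j^2 + 4.7286*j - (0.3*j + 3.33)*(1.42*j + 3.61) + 0.4544)/(0.15*j^2 + 3.33*j + 0.32)^2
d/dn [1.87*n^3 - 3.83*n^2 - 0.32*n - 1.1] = 5.61*n^2 - 7.66*n - 0.32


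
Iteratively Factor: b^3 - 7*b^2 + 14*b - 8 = (b - 1)*(b^2 - 6*b + 8) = (b - 2)*(b - 1)*(b - 4)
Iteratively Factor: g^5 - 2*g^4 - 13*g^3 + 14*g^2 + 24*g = (g + 3)*(g^4 - 5*g^3 + 2*g^2 + 8*g) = (g + 1)*(g + 3)*(g^3 - 6*g^2 + 8*g) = g*(g + 1)*(g + 3)*(g^2 - 6*g + 8) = g*(g - 4)*(g + 1)*(g + 3)*(g - 2)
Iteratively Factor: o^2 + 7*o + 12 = (o + 4)*(o + 3)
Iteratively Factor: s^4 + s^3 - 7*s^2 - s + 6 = (s - 1)*(s^3 + 2*s^2 - 5*s - 6) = (s - 2)*(s - 1)*(s^2 + 4*s + 3) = (s - 2)*(s - 1)*(s + 1)*(s + 3)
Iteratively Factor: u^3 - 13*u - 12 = (u + 1)*(u^2 - u - 12) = (u + 1)*(u + 3)*(u - 4)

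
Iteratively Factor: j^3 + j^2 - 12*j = (j + 4)*(j^2 - 3*j) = j*(j + 4)*(j - 3)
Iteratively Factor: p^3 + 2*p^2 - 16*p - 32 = (p + 2)*(p^2 - 16) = (p - 4)*(p + 2)*(p + 4)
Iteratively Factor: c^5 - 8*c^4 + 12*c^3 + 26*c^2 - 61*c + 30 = (c - 1)*(c^4 - 7*c^3 + 5*c^2 + 31*c - 30) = (c - 5)*(c - 1)*(c^3 - 2*c^2 - 5*c + 6) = (c - 5)*(c - 1)^2*(c^2 - c - 6) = (c - 5)*(c - 3)*(c - 1)^2*(c + 2)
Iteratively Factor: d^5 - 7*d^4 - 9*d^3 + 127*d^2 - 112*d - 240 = (d - 4)*(d^4 - 3*d^3 - 21*d^2 + 43*d + 60) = (d - 4)*(d + 1)*(d^3 - 4*d^2 - 17*d + 60) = (d - 4)*(d - 3)*(d + 1)*(d^2 - d - 20) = (d - 5)*(d - 4)*(d - 3)*(d + 1)*(d + 4)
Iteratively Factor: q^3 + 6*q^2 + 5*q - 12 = (q + 3)*(q^2 + 3*q - 4) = (q - 1)*(q + 3)*(q + 4)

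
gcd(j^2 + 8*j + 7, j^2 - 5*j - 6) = j + 1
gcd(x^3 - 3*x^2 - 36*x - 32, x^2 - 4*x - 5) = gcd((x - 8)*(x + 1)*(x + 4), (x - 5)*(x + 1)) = x + 1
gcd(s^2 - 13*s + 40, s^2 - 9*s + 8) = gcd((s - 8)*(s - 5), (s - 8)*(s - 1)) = s - 8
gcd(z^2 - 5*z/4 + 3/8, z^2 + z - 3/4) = z - 1/2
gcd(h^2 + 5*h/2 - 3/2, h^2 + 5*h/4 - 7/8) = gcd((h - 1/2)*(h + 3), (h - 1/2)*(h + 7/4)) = h - 1/2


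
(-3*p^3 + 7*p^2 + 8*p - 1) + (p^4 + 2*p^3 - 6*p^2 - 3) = p^4 - p^3 + p^2 + 8*p - 4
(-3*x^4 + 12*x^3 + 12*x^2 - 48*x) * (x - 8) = -3*x^5 + 36*x^4 - 84*x^3 - 144*x^2 + 384*x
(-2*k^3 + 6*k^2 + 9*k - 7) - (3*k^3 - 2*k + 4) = -5*k^3 + 6*k^2 + 11*k - 11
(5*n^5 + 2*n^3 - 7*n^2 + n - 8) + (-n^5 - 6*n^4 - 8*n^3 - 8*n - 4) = 4*n^5 - 6*n^4 - 6*n^3 - 7*n^2 - 7*n - 12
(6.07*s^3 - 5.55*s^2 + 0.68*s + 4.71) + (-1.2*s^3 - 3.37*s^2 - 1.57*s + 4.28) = 4.87*s^3 - 8.92*s^2 - 0.89*s + 8.99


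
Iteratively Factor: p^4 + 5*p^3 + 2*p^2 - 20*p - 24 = (p + 2)*(p^3 + 3*p^2 - 4*p - 12) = (p + 2)^2*(p^2 + p - 6) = (p + 2)^2*(p + 3)*(p - 2)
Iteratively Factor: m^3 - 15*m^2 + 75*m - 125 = (m - 5)*(m^2 - 10*m + 25) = (m - 5)^2*(m - 5)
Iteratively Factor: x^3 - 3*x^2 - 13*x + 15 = (x - 5)*(x^2 + 2*x - 3) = (x - 5)*(x + 3)*(x - 1)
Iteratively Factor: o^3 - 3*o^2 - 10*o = (o)*(o^2 - 3*o - 10) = o*(o + 2)*(o - 5)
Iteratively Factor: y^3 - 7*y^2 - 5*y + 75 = (y + 3)*(y^2 - 10*y + 25) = (y - 5)*(y + 3)*(y - 5)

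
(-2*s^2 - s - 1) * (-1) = 2*s^2 + s + 1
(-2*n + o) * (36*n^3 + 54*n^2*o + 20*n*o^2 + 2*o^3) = -72*n^4 - 72*n^3*o + 14*n^2*o^2 + 16*n*o^3 + 2*o^4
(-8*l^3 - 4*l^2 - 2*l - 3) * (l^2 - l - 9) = -8*l^5 + 4*l^4 + 74*l^3 + 35*l^2 + 21*l + 27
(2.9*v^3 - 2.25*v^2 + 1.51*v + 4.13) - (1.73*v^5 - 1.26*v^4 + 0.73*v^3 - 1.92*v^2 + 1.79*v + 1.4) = -1.73*v^5 + 1.26*v^4 + 2.17*v^3 - 0.33*v^2 - 0.28*v + 2.73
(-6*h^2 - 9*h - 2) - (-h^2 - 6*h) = -5*h^2 - 3*h - 2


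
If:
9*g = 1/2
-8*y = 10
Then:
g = 1/18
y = -5/4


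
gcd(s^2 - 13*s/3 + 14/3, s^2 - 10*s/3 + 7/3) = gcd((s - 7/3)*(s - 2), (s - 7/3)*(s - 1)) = s - 7/3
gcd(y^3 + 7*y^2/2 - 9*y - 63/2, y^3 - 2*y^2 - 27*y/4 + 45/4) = y - 3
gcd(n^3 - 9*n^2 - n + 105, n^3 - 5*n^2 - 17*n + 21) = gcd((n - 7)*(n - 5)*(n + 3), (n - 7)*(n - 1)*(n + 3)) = n^2 - 4*n - 21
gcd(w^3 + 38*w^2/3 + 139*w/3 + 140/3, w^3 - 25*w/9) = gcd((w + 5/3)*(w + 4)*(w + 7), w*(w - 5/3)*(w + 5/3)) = w + 5/3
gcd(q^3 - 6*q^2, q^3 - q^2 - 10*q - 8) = 1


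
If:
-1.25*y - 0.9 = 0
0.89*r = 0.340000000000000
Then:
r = 0.38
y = -0.72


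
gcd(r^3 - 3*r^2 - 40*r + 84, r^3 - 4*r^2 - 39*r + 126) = r^2 - r - 42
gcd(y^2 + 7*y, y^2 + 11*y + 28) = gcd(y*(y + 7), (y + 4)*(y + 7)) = y + 7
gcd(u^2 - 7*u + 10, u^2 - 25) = u - 5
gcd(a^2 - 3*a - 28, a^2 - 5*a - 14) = a - 7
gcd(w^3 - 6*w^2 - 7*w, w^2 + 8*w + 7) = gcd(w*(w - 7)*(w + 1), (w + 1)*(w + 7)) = w + 1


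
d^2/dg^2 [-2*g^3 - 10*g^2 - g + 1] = -12*g - 20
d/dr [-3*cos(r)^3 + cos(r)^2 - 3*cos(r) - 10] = (9*cos(r)^2 - 2*cos(r) + 3)*sin(r)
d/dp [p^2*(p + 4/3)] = p*(9*p + 8)/3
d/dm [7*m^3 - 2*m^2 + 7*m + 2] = 21*m^2 - 4*m + 7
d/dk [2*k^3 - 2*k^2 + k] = 6*k^2 - 4*k + 1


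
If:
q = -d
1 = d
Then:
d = 1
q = -1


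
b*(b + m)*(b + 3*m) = b^3 + 4*b^2*m + 3*b*m^2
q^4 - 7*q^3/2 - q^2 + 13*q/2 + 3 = (q - 3)*(q - 2)*(q + 1/2)*(q + 1)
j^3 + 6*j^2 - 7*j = j*(j - 1)*(j + 7)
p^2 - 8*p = p*(p - 8)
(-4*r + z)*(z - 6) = -4*r*z + 24*r + z^2 - 6*z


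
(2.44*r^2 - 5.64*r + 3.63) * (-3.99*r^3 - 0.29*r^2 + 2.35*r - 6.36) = -9.7356*r^5 + 21.796*r^4 - 7.1141*r^3 - 29.8251*r^2 + 44.4009*r - 23.0868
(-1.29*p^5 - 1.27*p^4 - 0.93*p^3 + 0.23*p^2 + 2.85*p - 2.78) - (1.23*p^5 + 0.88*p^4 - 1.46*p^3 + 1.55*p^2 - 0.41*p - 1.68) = -2.52*p^5 - 2.15*p^4 + 0.53*p^3 - 1.32*p^2 + 3.26*p - 1.1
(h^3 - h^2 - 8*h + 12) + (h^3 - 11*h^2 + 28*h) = 2*h^3 - 12*h^2 + 20*h + 12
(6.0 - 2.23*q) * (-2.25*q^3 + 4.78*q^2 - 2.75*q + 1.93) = 5.0175*q^4 - 24.1594*q^3 + 34.8125*q^2 - 20.8039*q + 11.58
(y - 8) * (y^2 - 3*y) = y^3 - 11*y^2 + 24*y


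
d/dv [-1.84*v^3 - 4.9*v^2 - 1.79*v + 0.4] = -5.52*v^2 - 9.8*v - 1.79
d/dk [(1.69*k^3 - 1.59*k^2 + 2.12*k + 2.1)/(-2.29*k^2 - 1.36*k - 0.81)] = (-3.8701*k^4 - 4.5968*k^3 + 2.9105*k^2 + 12.1938*k + 1.1388)/(5.2441*k^4 + 6.2288*k^3 + 5.5594*k^2 + 2.2032*k + 0.6561)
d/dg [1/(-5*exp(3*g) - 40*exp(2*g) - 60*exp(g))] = (3*exp(2*g) + 16*exp(g) + 12)*exp(-g)/(5*(exp(2*g) + 8*exp(g) + 12)^2)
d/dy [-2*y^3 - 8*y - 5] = -6*y^2 - 8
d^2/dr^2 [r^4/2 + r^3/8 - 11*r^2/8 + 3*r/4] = 6*r^2 + 3*r/4 - 11/4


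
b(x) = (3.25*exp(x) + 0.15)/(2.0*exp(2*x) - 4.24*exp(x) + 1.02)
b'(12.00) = 0.00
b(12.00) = 0.00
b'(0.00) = -2.12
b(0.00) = -2.79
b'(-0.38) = 0.38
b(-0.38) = -2.51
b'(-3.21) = 0.22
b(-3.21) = 0.33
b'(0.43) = -31.84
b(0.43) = -6.67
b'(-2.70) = 0.47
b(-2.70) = 0.50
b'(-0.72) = 3.17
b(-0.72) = -3.04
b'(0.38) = -19.39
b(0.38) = -5.43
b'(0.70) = -135.66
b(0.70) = 11.31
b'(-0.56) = 1.51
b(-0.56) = -2.68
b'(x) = (3.25*exp(x) + 0.15)*(-4.0*exp(2*x) + 4.24*exp(x))/(2.0*exp(2*x) - 4.24*exp(x) + 1.02)^2 + 3.25*exp(x)/(2.0*exp(2*x) - 4.24*exp(x) + 1.02)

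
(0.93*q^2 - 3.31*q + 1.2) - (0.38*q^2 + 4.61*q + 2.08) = 0.55*q^2 - 7.92*q - 0.88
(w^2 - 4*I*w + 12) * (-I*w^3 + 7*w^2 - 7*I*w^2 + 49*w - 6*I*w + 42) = -I*w^5 + 3*w^4 - 7*I*w^4 + 21*w^3 - 46*I*w^3 + 102*w^2 - 280*I*w^2 + 588*w - 240*I*w + 504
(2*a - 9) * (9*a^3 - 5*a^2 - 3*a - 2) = 18*a^4 - 91*a^3 + 39*a^2 + 23*a + 18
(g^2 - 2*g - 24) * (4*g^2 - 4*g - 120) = 4*g^4 - 12*g^3 - 208*g^2 + 336*g + 2880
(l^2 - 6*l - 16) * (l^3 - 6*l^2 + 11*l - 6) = l^5 - 12*l^4 + 31*l^3 + 24*l^2 - 140*l + 96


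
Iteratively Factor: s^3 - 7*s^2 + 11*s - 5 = (s - 5)*(s^2 - 2*s + 1) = (s - 5)*(s - 1)*(s - 1)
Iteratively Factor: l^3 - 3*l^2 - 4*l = (l)*(l^2 - 3*l - 4) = l*(l - 4)*(l + 1)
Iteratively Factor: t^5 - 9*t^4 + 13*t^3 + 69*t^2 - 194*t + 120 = (t - 2)*(t^4 - 7*t^3 - t^2 + 67*t - 60) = (t - 5)*(t - 2)*(t^3 - 2*t^2 - 11*t + 12) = (t - 5)*(t - 2)*(t - 1)*(t^2 - t - 12) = (t - 5)*(t - 2)*(t - 1)*(t + 3)*(t - 4)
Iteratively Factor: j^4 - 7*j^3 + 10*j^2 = (j)*(j^3 - 7*j^2 + 10*j) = j^2*(j^2 - 7*j + 10) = j^2*(j - 5)*(j - 2)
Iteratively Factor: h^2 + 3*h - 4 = (h + 4)*(h - 1)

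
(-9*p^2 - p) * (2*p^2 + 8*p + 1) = -18*p^4 - 74*p^3 - 17*p^2 - p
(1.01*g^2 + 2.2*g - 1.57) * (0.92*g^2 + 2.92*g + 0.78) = 0.9292*g^4 + 4.9732*g^3 + 5.7674*g^2 - 2.8684*g - 1.2246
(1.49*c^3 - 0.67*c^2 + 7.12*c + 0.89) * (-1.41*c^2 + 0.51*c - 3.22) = -2.1009*c^5 + 1.7046*c^4 - 15.1787*c^3 + 4.5337*c^2 - 22.4725*c - 2.8658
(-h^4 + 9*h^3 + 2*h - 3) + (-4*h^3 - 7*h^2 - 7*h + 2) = -h^4 + 5*h^3 - 7*h^2 - 5*h - 1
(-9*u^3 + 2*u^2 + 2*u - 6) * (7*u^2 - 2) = -63*u^5 + 14*u^4 + 32*u^3 - 46*u^2 - 4*u + 12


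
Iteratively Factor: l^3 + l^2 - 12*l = (l)*(l^2 + l - 12) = l*(l - 3)*(l + 4)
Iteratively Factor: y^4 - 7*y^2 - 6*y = (y)*(y^3 - 7*y - 6) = y*(y - 3)*(y^2 + 3*y + 2) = y*(y - 3)*(y + 2)*(y + 1)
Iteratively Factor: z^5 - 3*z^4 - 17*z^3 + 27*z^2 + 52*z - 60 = (z + 2)*(z^4 - 5*z^3 - 7*z^2 + 41*z - 30) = (z - 5)*(z + 2)*(z^3 - 7*z + 6) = (z - 5)*(z + 2)*(z + 3)*(z^2 - 3*z + 2) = (z - 5)*(z - 1)*(z + 2)*(z + 3)*(z - 2)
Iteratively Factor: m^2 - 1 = (m - 1)*(m + 1)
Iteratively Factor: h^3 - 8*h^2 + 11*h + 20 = (h + 1)*(h^2 - 9*h + 20) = (h - 4)*(h + 1)*(h - 5)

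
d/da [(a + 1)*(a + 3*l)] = 2*a + 3*l + 1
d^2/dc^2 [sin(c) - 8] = -sin(c)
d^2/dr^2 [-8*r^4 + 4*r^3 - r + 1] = 24*r*(1 - 4*r)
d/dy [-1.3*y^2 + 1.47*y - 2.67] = 1.47 - 2.6*y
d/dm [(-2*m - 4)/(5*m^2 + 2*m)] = 2*(5*m^2 + 20*m + 4)/(m^2*(25*m^2 + 20*m + 4))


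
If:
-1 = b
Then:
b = -1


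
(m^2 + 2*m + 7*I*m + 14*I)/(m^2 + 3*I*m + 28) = (m + 2)/(m - 4*I)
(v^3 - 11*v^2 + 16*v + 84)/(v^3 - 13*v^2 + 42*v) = (v + 2)/v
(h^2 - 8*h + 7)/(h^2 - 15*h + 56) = (h - 1)/(h - 8)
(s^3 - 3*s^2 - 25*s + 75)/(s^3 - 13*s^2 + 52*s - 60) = (s^2 + 2*s - 15)/(s^2 - 8*s + 12)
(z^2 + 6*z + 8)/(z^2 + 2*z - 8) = (z + 2)/(z - 2)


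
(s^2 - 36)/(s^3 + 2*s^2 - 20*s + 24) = (s - 6)/(s^2 - 4*s + 4)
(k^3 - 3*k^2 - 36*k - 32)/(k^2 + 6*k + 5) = (k^2 - 4*k - 32)/(k + 5)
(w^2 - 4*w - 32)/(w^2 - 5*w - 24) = (w + 4)/(w + 3)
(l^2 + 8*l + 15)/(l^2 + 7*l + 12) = (l + 5)/(l + 4)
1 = 1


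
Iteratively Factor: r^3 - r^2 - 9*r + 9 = (r - 1)*(r^2 - 9) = (r - 1)*(r + 3)*(r - 3)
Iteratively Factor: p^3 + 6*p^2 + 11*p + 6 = (p + 1)*(p^2 + 5*p + 6) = (p + 1)*(p + 3)*(p + 2)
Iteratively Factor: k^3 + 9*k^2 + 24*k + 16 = (k + 4)*(k^2 + 5*k + 4) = (k + 1)*(k + 4)*(k + 4)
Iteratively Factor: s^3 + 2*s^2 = (s)*(s^2 + 2*s) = s^2*(s + 2)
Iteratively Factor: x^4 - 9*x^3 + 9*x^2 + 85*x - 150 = (x - 5)*(x^3 - 4*x^2 - 11*x + 30) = (x - 5)^2*(x^2 + x - 6) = (x - 5)^2*(x + 3)*(x - 2)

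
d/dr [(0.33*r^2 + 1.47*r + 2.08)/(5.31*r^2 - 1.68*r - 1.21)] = (-8.3601*r^2 - 22.8882*r + 1.7157)/(28.1961*r^4 - 17.8416*r^3 - 10.0278*r^2 + 4.0656*r + 1.4641)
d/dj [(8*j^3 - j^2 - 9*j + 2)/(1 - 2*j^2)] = (-16*j^4 + 6*j^2 + 6*j - 9)/(4*j^4 - 4*j^2 + 1)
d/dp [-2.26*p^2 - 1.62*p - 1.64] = -4.52*p - 1.62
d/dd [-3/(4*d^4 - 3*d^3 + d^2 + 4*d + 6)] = 3*(16*d^3 - 9*d^2 + 2*d + 4)/(4*d^4 - 3*d^3 + d^2 + 4*d + 6)^2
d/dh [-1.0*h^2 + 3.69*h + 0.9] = 3.69 - 2.0*h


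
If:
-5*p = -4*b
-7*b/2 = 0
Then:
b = 0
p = 0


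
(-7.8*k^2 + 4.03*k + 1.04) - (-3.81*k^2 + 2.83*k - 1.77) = -3.99*k^2 + 1.2*k + 2.81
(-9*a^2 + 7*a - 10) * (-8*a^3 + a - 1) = 72*a^5 - 56*a^4 + 71*a^3 + 16*a^2 - 17*a + 10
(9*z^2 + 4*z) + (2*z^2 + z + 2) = 11*z^2 + 5*z + 2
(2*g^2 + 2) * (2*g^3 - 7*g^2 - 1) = 4*g^5 - 14*g^4 + 4*g^3 - 16*g^2 - 2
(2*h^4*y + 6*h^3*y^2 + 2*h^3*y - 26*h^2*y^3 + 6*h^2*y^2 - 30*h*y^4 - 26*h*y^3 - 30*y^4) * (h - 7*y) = 2*h^5*y - 8*h^4*y^2 + 2*h^4*y - 68*h^3*y^3 - 8*h^3*y^2 + 152*h^2*y^4 - 68*h^2*y^3 + 210*h*y^5 + 152*h*y^4 + 210*y^5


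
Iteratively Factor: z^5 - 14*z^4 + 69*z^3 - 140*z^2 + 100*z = (z - 2)*(z^4 - 12*z^3 + 45*z^2 - 50*z) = (z - 5)*(z - 2)*(z^3 - 7*z^2 + 10*z) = z*(z - 5)*(z - 2)*(z^2 - 7*z + 10) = z*(z - 5)*(z - 2)^2*(z - 5)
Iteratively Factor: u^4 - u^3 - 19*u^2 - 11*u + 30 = (u - 1)*(u^3 - 19*u - 30) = (u - 1)*(u + 2)*(u^2 - 2*u - 15) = (u - 5)*(u - 1)*(u + 2)*(u + 3)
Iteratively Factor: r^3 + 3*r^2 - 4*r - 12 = (r + 3)*(r^2 - 4) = (r - 2)*(r + 3)*(r + 2)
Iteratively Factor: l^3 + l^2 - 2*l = (l - 1)*(l^2 + 2*l) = l*(l - 1)*(l + 2)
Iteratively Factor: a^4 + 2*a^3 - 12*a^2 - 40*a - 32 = (a + 2)*(a^3 - 12*a - 16) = (a - 4)*(a + 2)*(a^2 + 4*a + 4) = (a - 4)*(a + 2)^2*(a + 2)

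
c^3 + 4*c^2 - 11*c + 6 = (c - 1)^2*(c + 6)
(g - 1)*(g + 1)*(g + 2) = g^3 + 2*g^2 - g - 2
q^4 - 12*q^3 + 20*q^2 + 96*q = q*(q - 8)*(q - 6)*(q + 2)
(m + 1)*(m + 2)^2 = m^3 + 5*m^2 + 8*m + 4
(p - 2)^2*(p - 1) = p^3 - 5*p^2 + 8*p - 4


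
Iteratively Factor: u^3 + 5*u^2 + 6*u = (u + 2)*(u^2 + 3*u) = u*(u + 2)*(u + 3)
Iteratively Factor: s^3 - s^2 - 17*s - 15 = (s - 5)*(s^2 + 4*s + 3) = (s - 5)*(s + 3)*(s + 1)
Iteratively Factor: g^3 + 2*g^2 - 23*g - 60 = (g + 3)*(g^2 - g - 20) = (g + 3)*(g + 4)*(g - 5)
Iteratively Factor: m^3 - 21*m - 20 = (m + 4)*(m^2 - 4*m - 5) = (m - 5)*(m + 4)*(m + 1)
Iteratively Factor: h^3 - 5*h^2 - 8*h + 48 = (h + 3)*(h^2 - 8*h + 16) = (h - 4)*(h + 3)*(h - 4)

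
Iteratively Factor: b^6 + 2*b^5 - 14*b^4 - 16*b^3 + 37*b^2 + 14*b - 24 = (b + 4)*(b^5 - 2*b^4 - 6*b^3 + 8*b^2 + 5*b - 6) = (b + 2)*(b + 4)*(b^4 - 4*b^3 + 2*b^2 + 4*b - 3) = (b - 3)*(b + 2)*(b + 4)*(b^3 - b^2 - b + 1) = (b - 3)*(b - 1)*(b + 2)*(b + 4)*(b^2 - 1) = (b - 3)*(b - 1)*(b + 1)*(b + 2)*(b + 4)*(b - 1)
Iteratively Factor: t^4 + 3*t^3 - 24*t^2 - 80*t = (t + 4)*(t^3 - t^2 - 20*t) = t*(t + 4)*(t^2 - t - 20) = t*(t - 5)*(t + 4)*(t + 4)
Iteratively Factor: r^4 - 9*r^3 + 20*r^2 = (r)*(r^3 - 9*r^2 + 20*r) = r*(r - 4)*(r^2 - 5*r) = r^2*(r - 4)*(r - 5)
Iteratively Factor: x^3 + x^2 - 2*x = (x - 1)*(x^2 + 2*x) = (x - 1)*(x + 2)*(x)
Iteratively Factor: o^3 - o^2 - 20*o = (o)*(o^2 - o - 20) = o*(o - 5)*(o + 4)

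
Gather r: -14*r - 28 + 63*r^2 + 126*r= 63*r^2 + 112*r - 28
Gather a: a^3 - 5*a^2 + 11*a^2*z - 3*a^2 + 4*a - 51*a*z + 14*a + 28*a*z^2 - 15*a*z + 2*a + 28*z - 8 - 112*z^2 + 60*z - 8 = a^3 + a^2*(11*z - 8) + a*(28*z^2 - 66*z + 20) - 112*z^2 + 88*z - 16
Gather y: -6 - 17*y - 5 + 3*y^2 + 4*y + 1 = 3*y^2 - 13*y - 10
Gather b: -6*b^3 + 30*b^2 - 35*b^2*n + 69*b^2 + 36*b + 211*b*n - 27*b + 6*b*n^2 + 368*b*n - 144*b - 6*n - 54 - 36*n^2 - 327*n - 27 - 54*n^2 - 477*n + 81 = -6*b^3 + b^2*(99 - 35*n) + b*(6*n^2 + 579*n - 135) - 90*n^2 - 810*n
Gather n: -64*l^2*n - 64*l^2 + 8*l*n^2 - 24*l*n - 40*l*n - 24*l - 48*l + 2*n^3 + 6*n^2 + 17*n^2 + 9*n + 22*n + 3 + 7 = -64*l^2 - 72*l + 2*n^3 + n^2*(8*l + 23) + n*(-64*l^2 - 64*l + 31) + 10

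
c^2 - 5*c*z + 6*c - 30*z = (c + 6)*(c - 5*z)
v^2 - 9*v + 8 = (v - 8)*(v - 1)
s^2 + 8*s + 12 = (s + 2)*(s + 6)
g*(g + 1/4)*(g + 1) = g^3 + 5*g^2/4 + g/4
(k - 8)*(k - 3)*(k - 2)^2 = k^4 - 15*k^3 + 72*k^2 - 140*k + 96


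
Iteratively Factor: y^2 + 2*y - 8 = (y + 4)*(y - 2)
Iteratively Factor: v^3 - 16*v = (v - 4)*(v^2 + 4*v) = v*(v - 4)*(v + 4)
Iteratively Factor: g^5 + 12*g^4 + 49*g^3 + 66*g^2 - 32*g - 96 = (g + 3)*(g^4 + 9*g^3 + 22*g^2 - 32) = (g + 3)*(g + 4)*(g^3 + 5*g^2 + 2*g - 8) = (g + 2)*(g + 3)*(g + 4)*(g^2 + 3*g - 4) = (g + 2)*(g + 3)*(g + 4)^2*(g - 1)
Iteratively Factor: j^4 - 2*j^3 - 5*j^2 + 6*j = (j - 1)*(j^3 - j^2 - 6*j) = (j - 1)*(j + 2)*(j^2 - 3*j) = j*(j - 1)*(j + 2)*(j - 3)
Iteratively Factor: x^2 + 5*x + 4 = (x + 4)*(x + 1)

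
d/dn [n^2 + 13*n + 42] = 2*n + 13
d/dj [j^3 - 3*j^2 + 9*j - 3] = 3*j^2 - 6*j + 9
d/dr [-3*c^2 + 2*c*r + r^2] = 2*c + 2*r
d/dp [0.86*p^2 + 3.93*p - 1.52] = 1.72*p + 3.93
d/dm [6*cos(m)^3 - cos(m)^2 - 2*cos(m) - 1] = 2*(-9*cos(m)^2 + cos(m) + 1)*sin(m)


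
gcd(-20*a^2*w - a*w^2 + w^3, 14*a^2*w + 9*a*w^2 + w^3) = w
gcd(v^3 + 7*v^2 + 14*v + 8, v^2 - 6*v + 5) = 1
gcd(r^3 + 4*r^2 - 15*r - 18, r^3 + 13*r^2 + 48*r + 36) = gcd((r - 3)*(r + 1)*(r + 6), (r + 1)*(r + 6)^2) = r^2 + 7*r + 6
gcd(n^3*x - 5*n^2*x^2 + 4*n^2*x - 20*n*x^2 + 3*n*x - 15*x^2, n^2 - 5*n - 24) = n + 3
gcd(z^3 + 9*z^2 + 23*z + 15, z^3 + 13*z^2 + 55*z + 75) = z^2 + 8*z + 15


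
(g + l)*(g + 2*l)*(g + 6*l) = g^3 + 9*g^2*l + 20*g*l^2 + 12*l^3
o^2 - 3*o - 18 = (o - 6)*(o + 3)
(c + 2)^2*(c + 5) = c^3 + 9*c^2 + 24*c + 20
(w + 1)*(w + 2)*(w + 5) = w^3 + 8*w^2 + 17*w + 10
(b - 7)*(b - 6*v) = b^2 - 6*b*v - 7*b + 42*v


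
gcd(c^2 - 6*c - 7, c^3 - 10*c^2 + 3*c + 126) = c - 7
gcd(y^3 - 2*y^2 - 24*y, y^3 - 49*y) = y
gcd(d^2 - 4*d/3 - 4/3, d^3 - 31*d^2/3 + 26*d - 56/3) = d - 2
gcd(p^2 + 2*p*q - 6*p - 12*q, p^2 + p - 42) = p - 6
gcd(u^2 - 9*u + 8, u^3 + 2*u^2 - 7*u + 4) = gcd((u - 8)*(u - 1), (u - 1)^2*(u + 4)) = u - 1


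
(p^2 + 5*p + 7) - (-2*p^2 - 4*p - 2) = 3*p^2 + 9*p + 9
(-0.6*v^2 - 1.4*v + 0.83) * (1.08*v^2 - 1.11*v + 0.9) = -0.648*v^4 - 0.846*v^3 + 1.9104*v^2 - 2.1813*v + 0.747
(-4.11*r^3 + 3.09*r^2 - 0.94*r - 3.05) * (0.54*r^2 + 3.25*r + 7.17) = -2.2194*r^5 - 11.6889*r^4 - 19.9338*r^3 + 17.4533*r^2 - 16.6523*r - 21.8685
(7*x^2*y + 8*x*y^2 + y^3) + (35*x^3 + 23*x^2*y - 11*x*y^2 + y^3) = 35*x^3 + 30*x^2*y - 3*x*y^2 + 2*y^3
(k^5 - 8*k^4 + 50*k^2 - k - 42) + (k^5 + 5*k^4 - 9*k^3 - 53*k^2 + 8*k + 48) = 2*k^5 - 3*k^4 - 9*k^3 - 3*k^2 + 7*k + 6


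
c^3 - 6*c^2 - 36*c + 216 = (c - 6)^2*(c + 6)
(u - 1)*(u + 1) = u^2 - 1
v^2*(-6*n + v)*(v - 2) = -6*n*v^3 + 12*n*v^2 + v^4 - 2*v^3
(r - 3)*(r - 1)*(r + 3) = r^3 - r^2 - 9*r + 9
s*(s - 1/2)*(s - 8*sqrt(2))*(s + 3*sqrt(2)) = s^4 - 5*sqrt(2)*s^3 - s^3/2 - 48*s^2 + 5*sqrt(2)*s^2/2 + 24*s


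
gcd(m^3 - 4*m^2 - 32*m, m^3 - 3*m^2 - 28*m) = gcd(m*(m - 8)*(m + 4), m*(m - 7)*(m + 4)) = m^2 + 4*m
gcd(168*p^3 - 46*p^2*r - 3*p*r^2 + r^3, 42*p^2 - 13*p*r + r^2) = 6*p - r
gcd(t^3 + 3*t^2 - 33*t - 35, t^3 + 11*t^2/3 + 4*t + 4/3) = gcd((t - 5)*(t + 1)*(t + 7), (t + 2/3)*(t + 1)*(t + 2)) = t + 1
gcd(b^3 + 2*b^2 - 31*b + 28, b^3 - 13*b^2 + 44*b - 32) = b^2 - 5*b + 4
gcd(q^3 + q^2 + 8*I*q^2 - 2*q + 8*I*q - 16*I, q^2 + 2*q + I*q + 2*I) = q + 2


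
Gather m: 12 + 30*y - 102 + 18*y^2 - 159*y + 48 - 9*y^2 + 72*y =9*y^2 - 57*y - 42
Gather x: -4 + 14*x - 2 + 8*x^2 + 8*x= 8*x^2 + 22*x - 6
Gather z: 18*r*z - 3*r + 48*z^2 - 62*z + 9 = -3*r + 48*z^2 + z*(18*r - 62) + 9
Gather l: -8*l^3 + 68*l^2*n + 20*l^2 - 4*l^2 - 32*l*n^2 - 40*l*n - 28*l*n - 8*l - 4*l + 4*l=-8*l^3 + l^2*(68*n + 16) + l*(-32*n^2 - 68*n - 8)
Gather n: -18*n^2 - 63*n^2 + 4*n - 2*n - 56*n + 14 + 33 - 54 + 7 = -81*n^2 - 54*n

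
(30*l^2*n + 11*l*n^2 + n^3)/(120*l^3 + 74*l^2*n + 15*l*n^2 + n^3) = n/(4*l + n)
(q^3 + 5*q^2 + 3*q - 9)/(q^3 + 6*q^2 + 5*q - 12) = (q + 3)/(q + 4)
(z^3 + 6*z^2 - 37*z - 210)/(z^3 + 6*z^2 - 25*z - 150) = (z^2 + z - 42)/(z^2 + z - 30)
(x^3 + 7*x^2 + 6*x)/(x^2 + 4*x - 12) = x*(x + 1)/(x - 2)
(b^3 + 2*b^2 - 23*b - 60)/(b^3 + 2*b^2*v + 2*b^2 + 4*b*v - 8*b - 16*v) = (b^2 - 2*b - 15)/(b^2 + 2*b*v - 2*b - 4*v)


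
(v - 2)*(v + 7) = v^2 + 5*v - 14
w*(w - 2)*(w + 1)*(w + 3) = w^4 + 2*w^3 - 5*w^2 - 6*w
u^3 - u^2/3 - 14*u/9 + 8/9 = (u - 1)*(u - 2/3)*(u + 4/3)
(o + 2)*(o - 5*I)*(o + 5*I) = o^3 + 2*o^2 + 25*o + 50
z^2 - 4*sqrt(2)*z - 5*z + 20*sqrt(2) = (z - 5)*(z - 4*sqrt(2))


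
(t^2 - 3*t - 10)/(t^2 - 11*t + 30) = (t + 2)/(t - 6)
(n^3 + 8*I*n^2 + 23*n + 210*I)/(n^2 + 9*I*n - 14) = (n^2 + I*n + 30)/(n + 2*I)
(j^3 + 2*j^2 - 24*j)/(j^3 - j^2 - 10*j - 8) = j*(j + 6)/(j^2 + 3*j + 2)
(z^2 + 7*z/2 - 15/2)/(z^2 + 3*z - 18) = (2*z^2 + 7*z - 15)/(2*(z^2 + 3*z - 18))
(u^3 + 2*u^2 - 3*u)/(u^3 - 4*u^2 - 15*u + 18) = u/(u - 6)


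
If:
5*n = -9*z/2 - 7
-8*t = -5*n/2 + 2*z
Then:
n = -9*z/10 - 7/5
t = -17*z/32 - 7/16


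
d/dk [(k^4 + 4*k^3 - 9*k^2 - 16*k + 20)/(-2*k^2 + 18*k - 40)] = (-2*k^5 + 23*k^4 - 8*k^3 - 337*k^2 + 400*k + 140)/(2*(k^4 - 18*k^3 + 121*k^2 - 360*k + 400))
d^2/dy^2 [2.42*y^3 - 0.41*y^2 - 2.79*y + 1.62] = 14.52*y - 0.82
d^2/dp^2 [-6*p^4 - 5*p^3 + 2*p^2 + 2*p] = -72*p^2 - 30*p + 4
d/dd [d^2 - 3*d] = 2*d - 3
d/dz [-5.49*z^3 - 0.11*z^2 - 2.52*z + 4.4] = -16.47*z^2 - 0.22*z - 2.52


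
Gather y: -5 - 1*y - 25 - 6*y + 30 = -7*y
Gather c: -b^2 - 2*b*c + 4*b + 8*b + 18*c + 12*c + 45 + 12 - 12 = -b^2 + 12*b + c*(30 - 2*b) + 45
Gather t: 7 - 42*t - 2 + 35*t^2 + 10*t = 35*t^2 - 32*t + 5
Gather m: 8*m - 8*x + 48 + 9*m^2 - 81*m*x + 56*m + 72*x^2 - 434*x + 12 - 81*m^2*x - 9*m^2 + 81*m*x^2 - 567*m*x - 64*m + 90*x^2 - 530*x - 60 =-81*m^2*x + m*(81*x^2 - 648*x) + 162*x^2 - 972*x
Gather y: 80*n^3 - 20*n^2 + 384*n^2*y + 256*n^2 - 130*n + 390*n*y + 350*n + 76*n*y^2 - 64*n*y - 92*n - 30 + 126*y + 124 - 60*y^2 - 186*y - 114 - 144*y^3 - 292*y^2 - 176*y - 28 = 80*n^3 + 236*n^2 + 128*n - 144*y^3 + y^2*(76*n - 352) + y*(384*n^2 + 326*n - 236) - 48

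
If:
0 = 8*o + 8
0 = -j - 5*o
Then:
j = 5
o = -1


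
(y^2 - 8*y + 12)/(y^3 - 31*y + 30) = (y^2 - 8*y + 12)/(y^3 - 31*y + 30)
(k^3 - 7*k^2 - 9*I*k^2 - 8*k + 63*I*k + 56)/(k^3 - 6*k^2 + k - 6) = (k^2 - k*(7 + 8*I) + 56*I)/(k^2 + k*(-6 + I) - 6*I)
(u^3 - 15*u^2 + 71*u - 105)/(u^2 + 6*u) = (u^3 - 15*u^2 + 71*u - 105)/(u*(u + 6))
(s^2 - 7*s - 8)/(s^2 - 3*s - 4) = (s - 8)/(s - 4)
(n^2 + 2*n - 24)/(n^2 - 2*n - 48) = (n - 4)/(n - 8)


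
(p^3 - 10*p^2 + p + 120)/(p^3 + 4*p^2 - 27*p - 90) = (p - 8)/(p + 6)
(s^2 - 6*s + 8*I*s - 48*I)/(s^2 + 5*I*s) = (s^2 - 6*s + 8*I*s - 48*I)/(s*(s + 5*I))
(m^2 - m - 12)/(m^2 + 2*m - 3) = (m - 4)/(m - 1)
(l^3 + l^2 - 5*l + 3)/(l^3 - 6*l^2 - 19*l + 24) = (l - 1)/(l - 8)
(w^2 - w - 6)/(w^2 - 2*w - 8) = (w - 3)/(w - 4)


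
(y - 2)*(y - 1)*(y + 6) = y^3 + 3*y^2 - 16*y + 12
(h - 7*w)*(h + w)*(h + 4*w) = h^3 - 2*h^2*w - 31*h*w^2 - 28*w^3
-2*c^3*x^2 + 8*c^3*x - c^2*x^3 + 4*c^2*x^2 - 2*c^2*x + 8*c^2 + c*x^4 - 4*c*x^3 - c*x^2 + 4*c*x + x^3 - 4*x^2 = (-2*c + x)*(c + x)*(x - 4)*(c*x + 1)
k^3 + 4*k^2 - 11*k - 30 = (k - 3)*(k + 2)*(k + 5)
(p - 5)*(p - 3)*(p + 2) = p^3 - 6*p^2 - p + 30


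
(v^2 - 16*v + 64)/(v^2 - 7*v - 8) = (v - 8)/(v + 1)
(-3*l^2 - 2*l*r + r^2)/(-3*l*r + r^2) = (l + r)/r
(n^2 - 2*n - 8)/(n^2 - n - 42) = (-n^2 + 2*n + 8)/(-n^2 + n + 42)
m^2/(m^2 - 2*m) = m/(m - 2)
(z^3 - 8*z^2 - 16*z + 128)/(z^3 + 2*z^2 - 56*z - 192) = (z - 4)/(z + 6)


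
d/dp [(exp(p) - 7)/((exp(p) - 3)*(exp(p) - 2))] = (-exp(2*p) + 14*exp(p) - 29)*exp(p)/(exp(4*p) - 10*exp(3*p) + 37*exp(2*p) - 60*exp(p) + 36)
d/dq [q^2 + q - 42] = 2*q + 1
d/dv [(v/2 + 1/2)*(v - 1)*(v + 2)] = 3*v^2/2 + 2*v - 1/2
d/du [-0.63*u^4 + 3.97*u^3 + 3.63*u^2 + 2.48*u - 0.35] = -2.52*u^3 + 11.91*u^2 + 7.26*u + 2.48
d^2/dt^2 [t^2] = 2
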